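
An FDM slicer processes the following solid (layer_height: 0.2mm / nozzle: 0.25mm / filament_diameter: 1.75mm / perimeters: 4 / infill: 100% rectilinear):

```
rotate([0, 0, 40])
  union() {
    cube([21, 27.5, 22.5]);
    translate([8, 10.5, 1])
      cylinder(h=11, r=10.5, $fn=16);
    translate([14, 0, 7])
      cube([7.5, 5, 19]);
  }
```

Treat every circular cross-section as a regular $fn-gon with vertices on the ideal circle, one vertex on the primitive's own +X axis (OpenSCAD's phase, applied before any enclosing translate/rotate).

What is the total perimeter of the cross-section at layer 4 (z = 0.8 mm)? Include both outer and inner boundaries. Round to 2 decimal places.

97.00 mm

At z = 0.8 mm: the 21×27.5 cube contributes its full rectangle (perimeter 97.00 mm); the cylinder at (8, 10.5) is absent (z outside [1, 12]); the cube at (14, 0) is absent (z outside [7, 26]); Merging all regions: only the 21×27.5 cube is present, so the union is just that shape — boundary = 97.00 mm; (rotated 40° about Z; rotation is an isometry so areas/perimeters/island counts are preserved). Overall, the cross-section is a single solid region. Total boundary length (outer) = 97.00 mm.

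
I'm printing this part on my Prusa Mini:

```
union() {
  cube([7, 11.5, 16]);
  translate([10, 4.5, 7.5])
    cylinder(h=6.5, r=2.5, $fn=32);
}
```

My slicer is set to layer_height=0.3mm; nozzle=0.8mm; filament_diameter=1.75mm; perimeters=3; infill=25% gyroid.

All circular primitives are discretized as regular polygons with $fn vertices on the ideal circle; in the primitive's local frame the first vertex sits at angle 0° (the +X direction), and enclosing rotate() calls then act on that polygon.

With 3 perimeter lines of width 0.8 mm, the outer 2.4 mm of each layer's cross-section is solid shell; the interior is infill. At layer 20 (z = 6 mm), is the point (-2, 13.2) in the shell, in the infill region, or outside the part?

At z = 6 mm: the 7×11.5 cube contributes its full rectangle; the cylinder at (10, 4.5) is absent (z outside [7.5, 14]); Taking the union: only the 7×11.5 cube is present, so the union is just that shape — 1 connected region. Overall, the cross-section is a single solid region. The nearest boundary edge runs (7.00, 11.50)→(0.00, 11.50); distance from the point to it = 2.62 mm. The point is not inside any of the regions above, so it lies outside the cross-section (2.62 mm from the nearest boundary).

outside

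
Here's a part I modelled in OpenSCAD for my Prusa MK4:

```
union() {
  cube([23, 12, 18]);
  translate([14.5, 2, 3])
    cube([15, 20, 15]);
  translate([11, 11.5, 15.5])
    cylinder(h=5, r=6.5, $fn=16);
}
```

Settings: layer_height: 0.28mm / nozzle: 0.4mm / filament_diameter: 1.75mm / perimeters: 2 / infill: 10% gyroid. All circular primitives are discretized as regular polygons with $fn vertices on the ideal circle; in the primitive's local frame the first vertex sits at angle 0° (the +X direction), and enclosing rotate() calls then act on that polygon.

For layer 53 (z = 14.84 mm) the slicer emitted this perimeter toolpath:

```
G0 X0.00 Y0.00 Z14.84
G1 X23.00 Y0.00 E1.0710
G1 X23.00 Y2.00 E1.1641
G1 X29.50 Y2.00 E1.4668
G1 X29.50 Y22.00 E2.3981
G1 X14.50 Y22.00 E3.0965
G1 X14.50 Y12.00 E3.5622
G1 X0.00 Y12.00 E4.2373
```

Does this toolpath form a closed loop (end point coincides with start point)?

Start point (G0): (0.00, 0.00). End point (last G1): the path does not return to the start — open.

no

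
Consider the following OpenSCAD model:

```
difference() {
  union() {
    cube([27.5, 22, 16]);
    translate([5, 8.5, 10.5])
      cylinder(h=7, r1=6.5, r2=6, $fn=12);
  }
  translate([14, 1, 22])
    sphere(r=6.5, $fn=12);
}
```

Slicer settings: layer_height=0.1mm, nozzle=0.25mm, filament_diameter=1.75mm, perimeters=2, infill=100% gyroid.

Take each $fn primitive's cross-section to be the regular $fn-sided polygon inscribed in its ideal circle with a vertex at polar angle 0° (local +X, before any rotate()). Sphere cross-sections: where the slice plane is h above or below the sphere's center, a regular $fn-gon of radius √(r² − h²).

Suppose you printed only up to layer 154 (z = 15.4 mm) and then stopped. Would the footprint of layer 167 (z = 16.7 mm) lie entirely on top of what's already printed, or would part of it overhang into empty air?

Compare the two slices. At z = 15.4: the 27.5×22 cube contributes its full rectangle (area 605.00 mm²); the cone at (5, 8.5) contributes a regular 12-gon of circumradius 6.150 (interpolated between r1=6.5 and r2=6 at t=0.700) (area = (12/2)·6.150²·sin(360°/12) = 113.47 mm²); Taking the union: the regions partially overlap — summed areas 718.47 mm² minus the doubly-counted overlap 108.82 mm² gives 609.65 mm² — area = 609.65 mm²; the sphere at (14, 1) is absent (|z−center|=6.600 > r=6.5); Taking the first minus the rest: none of the subtracted shapes is present at this height, so that combined region is unchanged — area = 609.65 mm². At z = 16.7: the cube does not reach this height (z outside [0, 16]); the cone at (5, 8.5) (r1=6.5→r2=6) has section circumradius 6.057 here — a regular 12-gon (area = (12/2)·6.057²·sin(360°/12) = 110.07 mm²); Merging all regions: only the cone at (5, 8.5) is present, so the union is just that shape — area = 110.07 mm²; the sphere at (14, 1): section is a regular 12-gon, circumradius = √(r²−h²) = √(6.5²−5.3²) = 3.763 (area = (12/2)·3.763²·sin(360°/12) = 42.48 mm²); Taking the first minus the rest: starting from that combined region (110.07 mm²), the r=6.5 sphere at (14, 1) misses the remaining region (no effect) — area = 110.07 mm². Checking containment: the cross-section at z = 16.7 is a subset of the cross-section at z = 15.4.

entirely on top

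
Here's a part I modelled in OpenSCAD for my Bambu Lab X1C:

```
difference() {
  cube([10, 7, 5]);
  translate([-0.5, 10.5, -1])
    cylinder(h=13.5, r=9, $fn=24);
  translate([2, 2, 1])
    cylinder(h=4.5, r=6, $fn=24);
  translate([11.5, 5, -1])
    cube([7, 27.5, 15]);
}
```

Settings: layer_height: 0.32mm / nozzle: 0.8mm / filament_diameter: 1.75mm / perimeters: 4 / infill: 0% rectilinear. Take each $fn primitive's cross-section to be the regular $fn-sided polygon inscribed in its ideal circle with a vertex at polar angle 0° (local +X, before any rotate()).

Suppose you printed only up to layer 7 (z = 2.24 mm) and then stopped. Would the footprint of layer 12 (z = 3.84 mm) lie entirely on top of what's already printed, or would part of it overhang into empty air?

Compare the two slices. At z = 2.24: the 10×7 cube contributes its full rectangle (area 70.00 mm²); the r=9 cylinder at (-0.5, 10.5) contributes a regular 24-gon of circumradius 9 (area = (24/2)·9.000²·sin(360°/24) = 251.57 mm²); the cylinder at (2, 2): section is a regular 24-gon, circumradius r=6 (area = (24/2)·6.000²·sin(360°/24) = 111.81 mm²); the cube at (11.5, 5) (footprint 7×27.5) is included at this height (area 192.50 mm²); After the difference (first − rest): starting from the 10×7 cube (70.00 mm²), the r=9 cylinder at (-0.5, 10.5) partially overlaps it — only the 29.66 mm² overlap (of its 251.57 mm²) is removed, clipping the outline; the r=6 cylinder at (2, 2) partially overlaps it — only the 23.72 mm² overlap (of its 111.81 mm²) is removed, clipping the outline; the 7×27.5 cube at (11.5, 5) misses the remaining region (no effect) — area = 16.62 mm². At z = 3.84: the 10×7 cube contributes its full rectangle (area 70.00 mm²); the r=9 cylinder at (-0.5, 10.5) gives a regular 24-gon of circumradius 9 (constant along its height) (area = (24/2)·9.000²·sin(360°/24) = 251.57 mm²); the cylinder at (2, 2): section is a regular 24-gon, circumradius r=6 (area = (24/2)·6.000²·sin(360°/24) = 111.81 mm²); the cube at (11.5, 5) is present — its section is the full 7×27.5 rectangle (area 192.50 mm²); Subtracting the remaining from the first: starting from the 10×7 cube (70.00 mm²), the r=9 cylinder at (-0.5, 10.5) partially overlaps it — only the 29.66 mm² overlap (of its 251.57 mm²) is removed, clipping the outline; the r=6 cylinder at (2, 2) partially overlaps it — only the 23.72 mm² overlap (of its 111.81 mm²) is removed, clipping the outline; the 7×27.5 cube at (11.5, 5) misses the remaining region (no effect) — area = 16.62 mm². Checking containment: the cross-section at z = 3.84 is a subset of the cross-section at z = 2.24.

entirely on top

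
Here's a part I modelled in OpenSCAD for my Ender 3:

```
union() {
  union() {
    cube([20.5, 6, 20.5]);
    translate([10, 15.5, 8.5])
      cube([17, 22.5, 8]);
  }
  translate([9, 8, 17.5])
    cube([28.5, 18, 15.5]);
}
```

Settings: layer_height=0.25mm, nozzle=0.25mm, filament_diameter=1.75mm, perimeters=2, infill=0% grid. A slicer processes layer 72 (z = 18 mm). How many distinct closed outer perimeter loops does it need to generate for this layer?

2

At z = 18 mm: the 20.5×6 cube contributes its full rectangle; the cube at (10, 15.5) is absent (z outside [8.5, 16.5]); Taking the union: only the 20.5×6 cube is present, so the union is just that shape — 1 connected region; the cube at (9, 8) is present — its section is the full 28.5×18 rectangle; Merging all regions: the 2 present regions are separate (no shared area or edge), so areas and boundary lengths simply add and each stays a separate island — 2 connected regions. The result has 2 disconnected regions.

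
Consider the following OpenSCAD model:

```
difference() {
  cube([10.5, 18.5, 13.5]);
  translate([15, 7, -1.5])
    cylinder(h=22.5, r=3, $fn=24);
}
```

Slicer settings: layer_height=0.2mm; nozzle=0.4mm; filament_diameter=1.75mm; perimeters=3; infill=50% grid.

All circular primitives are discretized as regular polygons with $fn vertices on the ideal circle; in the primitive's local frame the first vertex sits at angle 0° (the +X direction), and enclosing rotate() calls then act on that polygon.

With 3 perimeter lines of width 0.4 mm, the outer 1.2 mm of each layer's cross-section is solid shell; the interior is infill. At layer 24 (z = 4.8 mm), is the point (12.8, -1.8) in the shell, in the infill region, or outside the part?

At z = 4.8 mm: the 10.5×18.5 cube contributes its full rectangle; the cylinder at (15, 7): section is a regular 24-gon, circumradius r=3; After the difference (first − rest): starting from the 10.5×18.5 cube, the r=3 cylinder at (15, 7) misses the remaining region (no effect) — 1 connected region. Overall, the cross-section is a single solid region. The nearest boundary edge runs (10.50, 18.50)→(10.50, 0.00); distance from the point to it = 2.92 mm. The point is not inside any of the regions above, so it lies outside the cross-section (2.92 mm from the nearest boundary).

outside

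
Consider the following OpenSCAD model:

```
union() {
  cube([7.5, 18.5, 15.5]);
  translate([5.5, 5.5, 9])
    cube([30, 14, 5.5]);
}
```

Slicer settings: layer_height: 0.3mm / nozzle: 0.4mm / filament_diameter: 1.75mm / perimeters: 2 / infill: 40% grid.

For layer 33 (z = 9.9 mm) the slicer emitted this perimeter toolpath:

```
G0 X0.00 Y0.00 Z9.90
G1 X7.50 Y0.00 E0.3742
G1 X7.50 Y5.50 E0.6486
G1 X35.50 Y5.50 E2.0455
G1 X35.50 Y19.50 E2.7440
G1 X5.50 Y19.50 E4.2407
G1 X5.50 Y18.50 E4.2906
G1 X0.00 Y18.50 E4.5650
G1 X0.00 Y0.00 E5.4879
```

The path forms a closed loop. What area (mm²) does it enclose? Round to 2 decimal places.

Apply the shoelace formula to the sequence of (X, Y) vertices; enclosed area = 532.75 mm².

532.75 mm²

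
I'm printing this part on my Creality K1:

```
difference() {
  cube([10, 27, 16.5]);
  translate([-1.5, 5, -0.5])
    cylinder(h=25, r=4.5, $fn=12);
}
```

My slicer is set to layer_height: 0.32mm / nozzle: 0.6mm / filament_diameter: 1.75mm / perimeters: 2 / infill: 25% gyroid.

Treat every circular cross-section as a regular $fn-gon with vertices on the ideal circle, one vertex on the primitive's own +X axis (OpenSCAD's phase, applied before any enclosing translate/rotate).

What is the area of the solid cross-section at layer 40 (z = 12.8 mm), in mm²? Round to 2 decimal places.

At z = 12.8 mm: the cube (footprint 10×27) is included at this height (area 270.00 mm²); the cylinder at (-1.5, 5): section is a regular 12-gon, circumradius r=4.5 (area = (12/2)·4.500²·sin(360°/12) = 60.75 mm²); Taking the first minus the rest: starting from the 10×27 cube (270.00 mm²), the r=4.5 cylinder at (-1.5, 5) partially overlaps it — only the 17.48 mm² overlap (of its 60.75 mm²) is removed, clipping the outline — area = 252.52 mm². Overall, the cross-section is a single solid region. Net area = 252.52 mm².

252.52 mm²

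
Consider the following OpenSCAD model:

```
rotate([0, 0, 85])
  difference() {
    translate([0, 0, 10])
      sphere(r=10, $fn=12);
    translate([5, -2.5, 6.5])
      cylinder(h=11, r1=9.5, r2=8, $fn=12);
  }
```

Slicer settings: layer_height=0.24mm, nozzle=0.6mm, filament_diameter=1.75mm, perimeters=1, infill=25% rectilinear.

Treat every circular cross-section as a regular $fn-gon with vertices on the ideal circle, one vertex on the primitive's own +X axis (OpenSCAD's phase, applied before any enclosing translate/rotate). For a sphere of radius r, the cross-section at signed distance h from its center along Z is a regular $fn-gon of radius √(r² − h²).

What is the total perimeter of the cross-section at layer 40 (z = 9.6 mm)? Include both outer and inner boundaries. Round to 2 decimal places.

At z = 9.6 mm: the sphere: section is a regular 12-gon, circumradius = √(r²−h²) = √(10²−0.4²) = 9.992 (perimeter = 2·12·9.992·sin(180°/12) = 62.07 mm); the cone at (5, -2.5) contributes a regular 12-gon of circumradius 9.077 (interpolated between r1=9.5 and r2=8 at t=0.282) (perimeter = 2·12·9.077·sin(180°/12) = 56.38 mm); Taking the first minus the rest: starting from the r=10 sphere, the cone at (5, -2.5) partially overlaps it — only the 169.35 mm² overlap (of its 247.19 mm²) is removed, clipping the outline — boundary = 66.16 mm; (whole slice rotated 85° about Z — lengths, areas and connectivity unchanged). Overall, the cross-section is a single solid region. Total boundary length (outer) = 66.16 mm.

66.16 mm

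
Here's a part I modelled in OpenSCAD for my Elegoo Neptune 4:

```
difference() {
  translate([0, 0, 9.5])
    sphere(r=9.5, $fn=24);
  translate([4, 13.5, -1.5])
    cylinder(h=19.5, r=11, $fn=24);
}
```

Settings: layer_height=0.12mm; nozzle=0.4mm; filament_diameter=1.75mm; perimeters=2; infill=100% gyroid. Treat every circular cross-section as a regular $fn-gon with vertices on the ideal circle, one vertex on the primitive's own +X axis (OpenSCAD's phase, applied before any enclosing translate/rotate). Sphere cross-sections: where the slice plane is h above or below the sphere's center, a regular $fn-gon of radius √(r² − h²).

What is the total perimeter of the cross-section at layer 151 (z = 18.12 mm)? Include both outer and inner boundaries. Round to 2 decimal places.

25.02 mm

At z = 18.12 mm: the r=9.5 sphere contributes a regular 24-gon of circumradius √(9.5²−8.62²) = 3.993 (perimeter = 2·24·3.993·sin(180°/24) = 25.02 mm); the cylinder at (4, 13.5) is not intersected at this z (z outside [-1.5, 18]); Taking the first minus the rest: none of the subtracted shapes is present at this height, so the r=9.5 sphere is unchanged — boundary = 25.02 mm. Overall, the cross-section is a single solid region. Total boundary length (outer) = 25.02 mm.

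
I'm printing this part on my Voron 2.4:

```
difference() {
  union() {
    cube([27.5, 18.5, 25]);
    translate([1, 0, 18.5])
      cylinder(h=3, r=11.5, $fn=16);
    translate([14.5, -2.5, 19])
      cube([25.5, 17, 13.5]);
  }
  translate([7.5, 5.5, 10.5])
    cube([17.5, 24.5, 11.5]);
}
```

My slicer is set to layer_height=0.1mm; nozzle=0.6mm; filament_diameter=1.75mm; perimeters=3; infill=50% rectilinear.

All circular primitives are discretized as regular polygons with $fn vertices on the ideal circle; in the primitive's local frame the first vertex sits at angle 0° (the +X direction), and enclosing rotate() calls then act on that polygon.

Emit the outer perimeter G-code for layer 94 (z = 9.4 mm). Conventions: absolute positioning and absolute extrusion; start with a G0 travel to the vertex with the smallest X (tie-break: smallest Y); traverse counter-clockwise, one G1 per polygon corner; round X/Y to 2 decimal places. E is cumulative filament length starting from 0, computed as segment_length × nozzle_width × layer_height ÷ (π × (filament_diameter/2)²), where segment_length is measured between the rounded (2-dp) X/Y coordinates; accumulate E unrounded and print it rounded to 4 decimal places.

At z = 9.4 mm: the cube is present — its section is the full 27.5×18.5 rectangle; the cylinder at (1, 0) is not intersected at this z (z outside [18.5, 21.5]); the cube at (14.5, -2.5) is not intersected at this z (z outside [19, 32.5]); Merging all regions: only the 27.5×18.5 cube is present, so the union is just that shape — 1 connected region; the cube at (7.5, 5.5) is not intersected at this z (z outside [10.5, 22]); After the difference (first − rest): none of the subtracted shapes is present at this height, so the result so far is unchanged — 1 connected region. The outline is a single polygon with 4 vertices. Extrusion per mm of travel: 0.6 × 0.1 / (π × 0.875²) = 0.024945. Accumulating E over each segment gives final E = 2.2949.

G0 X0.00 Y0.00 Z9.40
G1 X27.50 Y0.00 E0.6860
G1 X27.50 Y18.50 E1.1475
G1 X0.00 Y18.50 E1.8335
G1 X0.00 Y0.00 E2.2949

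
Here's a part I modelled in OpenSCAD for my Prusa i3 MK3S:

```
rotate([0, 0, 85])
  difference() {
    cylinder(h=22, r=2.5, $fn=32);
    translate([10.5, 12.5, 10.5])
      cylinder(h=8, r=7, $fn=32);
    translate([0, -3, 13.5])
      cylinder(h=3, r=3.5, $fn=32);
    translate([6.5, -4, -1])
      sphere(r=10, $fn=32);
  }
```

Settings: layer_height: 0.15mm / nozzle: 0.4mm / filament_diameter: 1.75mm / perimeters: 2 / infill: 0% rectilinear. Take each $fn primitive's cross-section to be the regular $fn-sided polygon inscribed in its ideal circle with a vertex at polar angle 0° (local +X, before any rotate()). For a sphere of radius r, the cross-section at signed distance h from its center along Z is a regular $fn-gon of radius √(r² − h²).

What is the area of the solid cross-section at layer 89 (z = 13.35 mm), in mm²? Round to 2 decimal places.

At z = 13.35 mm: the r=2.5 cylinder gives a regular 32-gon of circumradius 2.5 (constant along its height) (area = (32/2)·2.500²·sin(360°/32) = 19.51 mm²); the r=7 cylinder at (10.5, 12.5) contributes a regular 32-gon of circumradius 7 (area = (32/2)·7.000²·sin(360°/32) = 152.95 mm²); the cylinder at (0, -3) does not reach this height (z outside [13.5, 16.5]); the sphere at (6.5, -4) does not reach this height (|z−center|=14.350 > r=10); After the difference (first − rest): starting from the r=2.5 cylinder (19.51 mm²), the r=7 cylinder at (10.5, 12.5) misses the remaining region (no effect) — area = 19.51 mm²; (whole slice rotated 85° about Z — lengths, areas and connectivity unchanged). Overall, the cross-section is a single solid region. Net area = 19.51 mm².

19.51 mm²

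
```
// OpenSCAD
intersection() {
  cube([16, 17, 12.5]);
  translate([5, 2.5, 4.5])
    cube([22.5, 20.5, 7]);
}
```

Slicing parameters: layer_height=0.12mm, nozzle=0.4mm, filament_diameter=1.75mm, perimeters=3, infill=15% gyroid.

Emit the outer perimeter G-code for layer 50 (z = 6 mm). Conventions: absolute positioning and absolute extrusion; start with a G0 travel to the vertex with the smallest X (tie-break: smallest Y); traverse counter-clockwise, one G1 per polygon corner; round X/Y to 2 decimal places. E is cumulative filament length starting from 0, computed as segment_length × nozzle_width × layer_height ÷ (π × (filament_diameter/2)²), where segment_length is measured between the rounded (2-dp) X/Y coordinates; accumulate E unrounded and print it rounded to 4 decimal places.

G0 X5.00 Y2.50 Z6.00
G1 X16.00 Y2.50 E0.2195
G1 X16.00 Y17.00 E0.5089
G1 X5.00 Y17.00 E0.7284
G1 X5.00 Y2.50 E1.0178

At z = 6 mm: the 16×17 cube contributes its full rectangle; the 22.5×20.5 cube at (5, 2.5) contributes its full rectangle; Taking the intersection: the 22.5×20.5 cube at (5, 2.5) partially overlaps the 16×17 cube; clipping to the common part keeps 159.50 mm² — 1 connected region. The outline is a single polygon with 4 vertices. Extrusion per mm of travel: 0.4 × 0.12 / (π × 0.875²) = 0.019956. Accumulating E over each segment gives final E = 1.0178.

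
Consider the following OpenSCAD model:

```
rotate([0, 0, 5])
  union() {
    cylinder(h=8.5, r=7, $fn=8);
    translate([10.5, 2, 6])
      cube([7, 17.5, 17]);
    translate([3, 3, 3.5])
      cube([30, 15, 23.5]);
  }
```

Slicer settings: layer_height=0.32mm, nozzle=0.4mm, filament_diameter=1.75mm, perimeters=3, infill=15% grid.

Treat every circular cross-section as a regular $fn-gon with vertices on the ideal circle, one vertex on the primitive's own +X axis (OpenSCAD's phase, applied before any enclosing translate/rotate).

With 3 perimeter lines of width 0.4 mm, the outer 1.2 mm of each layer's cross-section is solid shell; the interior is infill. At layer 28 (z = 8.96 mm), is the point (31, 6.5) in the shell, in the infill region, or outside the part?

At z = 8.96 mm: the cylinder is absent (z outside [0, 8.5]); the 7×17.5 cube at (10.5, 2) contributes its full rectangle; the cube at (3, 3) is present — its section is the full 30×15 rectangle; Combining (union): the regions partially overlap (shared area 105.00 mm²), so overlapping operands fuse into one piece — 1 connected region; (rotated 5° about Z; rotation is an isometry so areas/perimeters/island counts are preserved). Overall, the cross-section is a single solid region. Undo the 5° rotation: the query point maps to (31.449, 3.773) in the un-rotated model frame. The nearest boundary edge runs (33.00, 3.00)→(17.50, 3.00); distance from the point to it = 0.77 mm. The point is inside the cross-section, 0.77 mm from the nearest boundary — within the 1.2 mm shell band (3 × 0.4).

shell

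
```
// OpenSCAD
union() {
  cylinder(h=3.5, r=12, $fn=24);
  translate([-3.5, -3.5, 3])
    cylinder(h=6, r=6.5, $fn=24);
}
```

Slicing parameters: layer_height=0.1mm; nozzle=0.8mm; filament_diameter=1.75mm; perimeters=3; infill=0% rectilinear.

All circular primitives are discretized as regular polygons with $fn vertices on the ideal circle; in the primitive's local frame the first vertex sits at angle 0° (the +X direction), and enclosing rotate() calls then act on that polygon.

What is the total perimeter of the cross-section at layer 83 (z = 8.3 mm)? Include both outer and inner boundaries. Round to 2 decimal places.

At z = 8.3 mm: the cylinder does not reach this height (z outside [0, 3.5]); the r=6.5 cylinder at (-3.5, -3.5) gives a regular 24-gon of circumradius 6.5 (constant along its height) (perimeter = 2·24·6.500·sin(180°/24) = 40.72 mm); Merging all regions: only the r=6.5 cylinder at (-3.5, -3.5) is present, so the union is just that shape — boundary = 40.72 mm. Overall, the cross-section is a single solid region. Total boundary length (outer) = 40.72 mm.

40.72 mm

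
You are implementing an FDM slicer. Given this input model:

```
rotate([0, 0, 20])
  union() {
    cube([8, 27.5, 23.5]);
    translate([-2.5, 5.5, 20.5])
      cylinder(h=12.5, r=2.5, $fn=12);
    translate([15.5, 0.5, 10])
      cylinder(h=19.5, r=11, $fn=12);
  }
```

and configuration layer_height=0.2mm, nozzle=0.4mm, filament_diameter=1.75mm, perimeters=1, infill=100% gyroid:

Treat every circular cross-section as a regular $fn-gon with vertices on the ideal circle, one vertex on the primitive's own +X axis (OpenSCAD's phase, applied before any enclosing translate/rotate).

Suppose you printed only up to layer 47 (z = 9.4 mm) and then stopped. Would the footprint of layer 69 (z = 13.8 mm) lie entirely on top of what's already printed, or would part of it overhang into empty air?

part overhangs

Compare the two slices. At z = 9.4: the cube (footprint 8×27.5) is included at this height (area 220.00 mm²); the cylinder at (-2.5, 5.5) does not reach this height (z outside [20.5, 33]); the cylinder at (15.5, 0.5) does not reach this height (z outside [10, 29.5]); Merging all regions: only the 8×27.5 cube is present, so the union is just that shape — area = 220.00 mm²; (whole slice rotated 20° about Z — lengths, areas and connectivity unchanged). At z = 13.8: the cube is present — its section is the full 8×27.5 rectangle (area 220.00 mm²); the cylinder at (-2.5, 5.5) does not reach this height (z outside [20.5, 33]); the cylinder at (15.5, 0.5): section is a regular 12-gon, circumradius r=11 (area = (12/2)·11.000²·sin(360°/12) = 363.00 mm²); Combining (union): the regions partially overlap — summed areas 583.00 mm² minus the doubly-counted overlap 18.97 mm² gives 564.03 mm² — area = 564.03 mm²; (rotated 20° about Z; rotation is an isometry so areas/perimeters/island counts are preserved). Checking containment: at z = 13.8 the cross-section extends beyond the z = 9.4 cross-section by about 344.03 mm².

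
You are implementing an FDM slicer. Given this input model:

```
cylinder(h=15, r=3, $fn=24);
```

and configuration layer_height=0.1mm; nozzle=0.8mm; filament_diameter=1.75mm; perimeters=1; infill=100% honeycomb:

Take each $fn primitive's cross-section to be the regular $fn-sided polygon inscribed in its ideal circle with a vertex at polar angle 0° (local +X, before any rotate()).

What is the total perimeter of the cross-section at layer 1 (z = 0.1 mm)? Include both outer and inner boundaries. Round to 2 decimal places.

At z = 0.1 mm: the r=3 cylinder gives a regular 24-gon of circumradius 3 (constant along its height) (perimeter = 2·24·3.000·sin(180°/24) = 18.80 mm). Overall, the cross-section is a single solid region. Total boundary length (outer) = 18.80 mm.

18.80 mm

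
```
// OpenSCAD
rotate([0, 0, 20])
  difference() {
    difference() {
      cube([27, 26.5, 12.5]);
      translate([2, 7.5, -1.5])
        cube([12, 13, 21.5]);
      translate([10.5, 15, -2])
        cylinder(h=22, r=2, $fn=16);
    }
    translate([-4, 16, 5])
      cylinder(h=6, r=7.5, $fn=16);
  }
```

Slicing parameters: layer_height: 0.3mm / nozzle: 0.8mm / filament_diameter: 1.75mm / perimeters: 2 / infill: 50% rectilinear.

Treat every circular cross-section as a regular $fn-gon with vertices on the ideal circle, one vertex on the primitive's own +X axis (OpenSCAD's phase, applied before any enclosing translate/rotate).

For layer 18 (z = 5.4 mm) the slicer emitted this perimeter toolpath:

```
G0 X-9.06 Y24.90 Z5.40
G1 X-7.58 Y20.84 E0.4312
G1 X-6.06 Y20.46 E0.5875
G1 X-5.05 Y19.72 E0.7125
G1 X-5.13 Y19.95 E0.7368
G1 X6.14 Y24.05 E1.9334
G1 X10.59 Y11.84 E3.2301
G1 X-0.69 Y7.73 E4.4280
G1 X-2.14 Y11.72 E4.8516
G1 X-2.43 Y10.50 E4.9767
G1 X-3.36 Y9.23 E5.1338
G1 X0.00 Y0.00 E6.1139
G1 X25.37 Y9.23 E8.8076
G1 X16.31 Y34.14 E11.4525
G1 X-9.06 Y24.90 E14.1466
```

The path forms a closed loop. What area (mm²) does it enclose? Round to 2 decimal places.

Apply the shoelace formula to the sequence of (X, Y) vertices; enclosed area = 537.94 mm².

537.94 mm²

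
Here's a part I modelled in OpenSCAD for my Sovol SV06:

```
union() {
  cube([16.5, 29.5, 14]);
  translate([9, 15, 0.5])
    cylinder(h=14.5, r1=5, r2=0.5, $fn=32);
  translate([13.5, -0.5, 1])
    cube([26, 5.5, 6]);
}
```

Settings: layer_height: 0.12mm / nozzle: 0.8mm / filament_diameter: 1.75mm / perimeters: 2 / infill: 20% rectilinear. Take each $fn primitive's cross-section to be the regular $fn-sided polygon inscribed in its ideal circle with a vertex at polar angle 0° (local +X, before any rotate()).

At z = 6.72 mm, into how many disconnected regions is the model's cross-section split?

At z = 6.72 mm: the 16.5×29.5 cube contributes its full rectangle; the cone at (9, 15): at t=0.429 of its height the radius interpolates to r₁+(r₂−r₁)t = 3.070, giving a regular 32-gon of that circumradius; the 26×5.5 cube at (13.5, -0.5) contributes its full rectangle; Taking the union: the regions partially overlap (shared area 44.41 mm²), so overlapping operands fuse into one piece — 1 connected region. The result has 1 disconnected region.

1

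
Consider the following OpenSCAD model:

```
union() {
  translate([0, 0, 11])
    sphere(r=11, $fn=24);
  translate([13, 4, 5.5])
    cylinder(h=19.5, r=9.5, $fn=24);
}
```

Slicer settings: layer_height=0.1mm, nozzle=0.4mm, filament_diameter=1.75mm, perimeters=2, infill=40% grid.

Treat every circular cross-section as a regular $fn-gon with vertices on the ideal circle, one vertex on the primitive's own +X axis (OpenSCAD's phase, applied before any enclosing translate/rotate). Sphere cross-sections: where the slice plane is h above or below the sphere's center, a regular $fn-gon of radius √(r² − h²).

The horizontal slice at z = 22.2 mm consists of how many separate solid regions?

At z = 22.2 mm: the sphere does not reach this height (|z−center|=11.200 > r=11); the cylinder at (13, 4): section is a regular 24-gon, circumradius r=9.5; Merging all regions: only the r=9.5 cylinder at (13, 4) is present, so the union is just that shape — 1 connected region. The result has 1 disconnected region.

1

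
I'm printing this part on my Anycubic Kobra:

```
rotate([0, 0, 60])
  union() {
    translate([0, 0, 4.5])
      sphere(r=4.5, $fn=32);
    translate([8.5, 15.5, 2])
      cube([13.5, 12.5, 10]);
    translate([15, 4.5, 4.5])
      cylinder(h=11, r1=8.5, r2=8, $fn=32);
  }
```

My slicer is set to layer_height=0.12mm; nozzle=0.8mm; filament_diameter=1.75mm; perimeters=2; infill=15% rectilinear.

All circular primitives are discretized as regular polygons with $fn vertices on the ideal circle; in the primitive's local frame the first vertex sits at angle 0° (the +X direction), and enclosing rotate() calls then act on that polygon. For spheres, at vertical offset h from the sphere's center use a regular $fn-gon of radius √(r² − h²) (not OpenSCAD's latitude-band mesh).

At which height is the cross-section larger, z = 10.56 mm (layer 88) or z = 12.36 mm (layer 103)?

Layer 88 (z = 10.56): the sphere does not reach this height (|z−center|=6.060 > r=4.5); the cube at (8.5, 15.5) is present — its section is the full 13.5×12.5 rectangle (area 168.75 mm²); the cone at (15, 4.5) contributes a regular 32-gon of circumradius 8.225 (interpolated between r1=8.5 and r2=8 at t=0.551) (area = (32/2)·8.225²·sin(360°/32) = 211.14 mm²); Combining (union): the 2 present regions are separate (no shared area or edge), so areas and boundary lengths simply add and each stays a separate island — area = 379.89 mm²; (whole slice rotated 60° about Z — lengths, areas and connectivity unchanged). So its area = 379.89 mm². Layer 103 (z = 12.36): the sphere does not reach this height (|z−center|=7.860 > r=4.5); the cube at (8.5, 15.5) is not intersected at this z (z outside [2, 12]); the cone at (15, 4.5) contributes a regular 32-gon of circumradius 8.143 (interpolated between r1=8.5 and r2=8 at t=0.715) (area = (32/2)·8.143²·sin(360°/32) = 206.96 mm²); Taking the union: only the cone at (15, 4.5) is present, so the union is just that shape — area = 206.96 mm²; (whole slice rotated 60° about Z — lengths, areas and connectivity unchanged). So its area = 206.96 mm². Layer 88 is larger (379.89 vs 206.96 mm²).

layer 88 (z = 10.56 mm)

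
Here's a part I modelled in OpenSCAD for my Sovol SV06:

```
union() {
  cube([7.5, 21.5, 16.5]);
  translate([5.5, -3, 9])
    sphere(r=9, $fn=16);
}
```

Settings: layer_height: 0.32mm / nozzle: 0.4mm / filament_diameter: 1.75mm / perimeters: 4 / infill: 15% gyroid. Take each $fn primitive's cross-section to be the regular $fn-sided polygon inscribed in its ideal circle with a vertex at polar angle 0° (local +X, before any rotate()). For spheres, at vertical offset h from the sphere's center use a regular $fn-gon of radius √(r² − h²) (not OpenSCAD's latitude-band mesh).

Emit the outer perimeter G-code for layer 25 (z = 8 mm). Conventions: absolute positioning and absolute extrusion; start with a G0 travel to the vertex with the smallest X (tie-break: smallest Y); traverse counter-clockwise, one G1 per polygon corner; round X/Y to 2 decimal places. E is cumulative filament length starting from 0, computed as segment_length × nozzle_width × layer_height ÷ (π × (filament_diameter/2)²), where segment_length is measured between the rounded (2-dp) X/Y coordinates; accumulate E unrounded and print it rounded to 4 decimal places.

G0 X-3.44 Y-3.00 Z8.00
G1 X-2.76 Y-6.42 E0.1856
G1 X-0.82 Y-9.32 E0.3712
G1 X2.08 Y-11.26 E0.5569
G1 X5.50 Y-11.94 E0.7425
G1 X8.92 Y-11.26 E0.9280
G1 X11.82 Y-9.32 E1.1137
G1 X13.76 Y-6.42 E1.2994
G1 X14.44 Y-3.00 E1.4849
G1 X13.76 Y0.42 E1.6705
G1 X11.82 Y3.32 E1.8562
G1 X8.92 Y5.26 E2.0419
G1 X7.50 Y5.55 E2.1190
G1 X7.50 Y21.50 E2.9678
G1 X0.00 Y21.50 E3.3669
G1 X0.00 Y3.88 E4.3046
G1 X-0.82 Y3.32 E4.3574
G1 X-2.76 Y0.42 E4.5431
G1 X-3.44 Y-3.00 E4.7287

At z = 8 mm: the 7.5×21.5 cube contributes its full rectangle; the sphere at (5.5, -3): section is a regular 16-gon, circumradius = √(r²−h²) = √(9²−1²) = 8.944; Combining (union): the regions partially overlap (shared area 40.16 mm²), so overlapping operands fuse into one piece — 1 connected region. The outline is a single polygon with 18 vertices. Extrusion per mm of travel: 0.4 × 0.32 / (π × 0.875²) = 0.053216. Accumulating E over each segment gives final E = 4.7287.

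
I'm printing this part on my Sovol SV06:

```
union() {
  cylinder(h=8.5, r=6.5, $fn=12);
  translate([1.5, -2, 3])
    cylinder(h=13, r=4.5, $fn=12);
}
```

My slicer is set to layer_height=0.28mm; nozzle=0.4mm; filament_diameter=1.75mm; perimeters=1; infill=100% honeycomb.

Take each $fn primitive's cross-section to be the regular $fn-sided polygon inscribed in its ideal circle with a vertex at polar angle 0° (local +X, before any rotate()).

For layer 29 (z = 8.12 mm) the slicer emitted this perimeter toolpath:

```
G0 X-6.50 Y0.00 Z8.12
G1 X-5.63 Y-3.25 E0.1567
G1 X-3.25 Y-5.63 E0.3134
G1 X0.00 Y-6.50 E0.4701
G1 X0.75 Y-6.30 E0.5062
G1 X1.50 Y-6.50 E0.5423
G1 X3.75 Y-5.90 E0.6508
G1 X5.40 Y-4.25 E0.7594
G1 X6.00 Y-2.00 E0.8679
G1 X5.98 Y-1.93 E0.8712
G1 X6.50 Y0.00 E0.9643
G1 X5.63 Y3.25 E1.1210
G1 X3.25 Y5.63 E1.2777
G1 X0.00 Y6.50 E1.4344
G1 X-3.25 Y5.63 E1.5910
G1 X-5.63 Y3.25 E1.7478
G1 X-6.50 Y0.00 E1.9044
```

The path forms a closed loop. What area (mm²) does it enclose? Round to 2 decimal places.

Apply the shoelace formula to the sequence of (X, Y) vertices; enclosed area = 129.34 mm².

129.34 mm²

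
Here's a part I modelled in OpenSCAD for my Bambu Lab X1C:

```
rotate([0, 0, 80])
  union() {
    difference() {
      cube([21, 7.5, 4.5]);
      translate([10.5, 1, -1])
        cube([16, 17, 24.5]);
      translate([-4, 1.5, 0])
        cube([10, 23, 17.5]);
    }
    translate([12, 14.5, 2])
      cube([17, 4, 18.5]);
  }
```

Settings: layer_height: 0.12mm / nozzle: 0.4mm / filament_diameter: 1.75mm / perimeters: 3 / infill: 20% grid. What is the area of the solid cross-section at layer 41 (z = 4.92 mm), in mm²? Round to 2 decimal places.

68.00 mm²

At z = 4.92 mm: the cube is not intersected at this z (z outside [0, 4.5]); the cube at (10.5, 1) is present — its section is the full 16×17 rectangle (area 272.00 mm²); the 10×23 cube at (-4, 1.5) contributes its full rectangle (area 230.00 mm²); Taking the first minus the rest: the first operand is absent here, so nothing remains; the cube at (12, 14.5) (footprint 17×4) is included at this height (area 68.00 mm²); Merging all regions: only the 17×4 cube at (12, 14.5) is present, so the union is just that shape — area = 68.00 mm²; (rotated 80° about Z; rotation is an isometry so areas/perimeters/island counts are preserved). Overall, the cross-section is a single solid region. Net area = 68.00 mm².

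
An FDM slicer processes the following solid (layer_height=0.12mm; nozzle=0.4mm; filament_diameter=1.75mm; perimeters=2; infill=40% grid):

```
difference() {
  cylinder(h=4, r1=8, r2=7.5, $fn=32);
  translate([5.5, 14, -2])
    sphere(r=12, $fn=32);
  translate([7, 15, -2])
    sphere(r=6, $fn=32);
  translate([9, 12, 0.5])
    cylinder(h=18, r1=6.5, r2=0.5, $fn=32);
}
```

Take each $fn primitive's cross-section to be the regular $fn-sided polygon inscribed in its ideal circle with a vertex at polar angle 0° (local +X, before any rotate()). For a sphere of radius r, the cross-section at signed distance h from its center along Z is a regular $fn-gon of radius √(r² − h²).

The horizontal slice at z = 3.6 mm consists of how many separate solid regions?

At z = 3.6 mm: the cone (r1=8→r2=7.5) has section circumradius 7.550 here — a regular 32-gon; the r=12 sphere at (5.5, 14) contributes a regular 32-gon of circumradius √(12²−5.6²) = 10.613; the sphere at (7, 15): section is a regular 32-gon, circumradius = √(r²−h²) = √(6²−5.6²) = 2.154; the cone at (9, 12) contributes a regular 32-gon of circumradius 5.467 (interpolated between r1=6.5 and r2=0.5 at t=0.172); Subtracting the remaining from the first: starting from the cone, the r=12 sphere at (5.5, 14) partially overlaps it — only the 20.58 mm² overlap (of its 351.60 mm²) is removed, clipping the outline; the r=6 sphere at (7, 15) misses the remaining region (no effect); the cone at (9, 12) misses the remaining region (no effect) — 1 connected region. The result has 1 disconnected region.

1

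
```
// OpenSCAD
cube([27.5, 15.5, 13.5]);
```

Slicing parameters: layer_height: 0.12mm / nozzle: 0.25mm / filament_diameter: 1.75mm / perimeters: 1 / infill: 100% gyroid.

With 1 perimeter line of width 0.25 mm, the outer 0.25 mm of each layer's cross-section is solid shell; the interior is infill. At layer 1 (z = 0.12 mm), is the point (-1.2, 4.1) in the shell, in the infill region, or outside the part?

At z = 0.12 mm: the 27.5×15.5 cube contributes its full rectangle. Overall, the cross-section is a single solid region. The nearest boundary edge runs (0.00, 15.50)→(0.00, 0.00); distance from the point to it = 1.20 mm. The point is not inside any of the regions above, so it lies outside the cross-section (1.20 mm from the nearest boundary).

outside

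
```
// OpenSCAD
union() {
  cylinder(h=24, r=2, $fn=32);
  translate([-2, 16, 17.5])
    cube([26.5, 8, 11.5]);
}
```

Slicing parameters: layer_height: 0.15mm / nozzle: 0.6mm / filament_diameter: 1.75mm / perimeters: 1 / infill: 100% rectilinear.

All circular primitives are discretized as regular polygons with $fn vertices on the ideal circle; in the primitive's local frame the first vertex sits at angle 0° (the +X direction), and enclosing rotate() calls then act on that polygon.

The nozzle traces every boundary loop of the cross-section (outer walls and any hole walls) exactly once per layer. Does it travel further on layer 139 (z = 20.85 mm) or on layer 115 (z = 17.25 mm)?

Layer 139 (z = 20.85): the r=2 cylinder gives a regular 32-gon of circumradius 2 (constant along its height) (perimeter = 2·32·2.000·sin(180°/32) = 12.55 mm); the cube at (-2, 16) (footprint 26.5×8) is included at this height (perimeter 69.00 mm); Combining (union): the 2 present regions are separate (no shared area or edge), so areas and boundary lengths simply add and each stays a separate island — boundary = 81.55 mm. So its perimeter = 81.55 mm. Layer 115 (z = 17.25): the r=2 cylinder gives a regular 32-gon of circumradius 2 (constant along its height) (perimeter = 2·32·2.000·sin(180°/32) = 12.55 mm); the cube at (-2, 16) is not intersected at this z (z outside [17.5, 29]); Combining (union): only the r=2 cylinder is present, so the union is just that shape — boundary = 12.55 mm. So its perimeter = 12.55 mm. Layer 139 is larger (81.55 vs 12.55 mm).

layer 139 (z = 20.85 mm)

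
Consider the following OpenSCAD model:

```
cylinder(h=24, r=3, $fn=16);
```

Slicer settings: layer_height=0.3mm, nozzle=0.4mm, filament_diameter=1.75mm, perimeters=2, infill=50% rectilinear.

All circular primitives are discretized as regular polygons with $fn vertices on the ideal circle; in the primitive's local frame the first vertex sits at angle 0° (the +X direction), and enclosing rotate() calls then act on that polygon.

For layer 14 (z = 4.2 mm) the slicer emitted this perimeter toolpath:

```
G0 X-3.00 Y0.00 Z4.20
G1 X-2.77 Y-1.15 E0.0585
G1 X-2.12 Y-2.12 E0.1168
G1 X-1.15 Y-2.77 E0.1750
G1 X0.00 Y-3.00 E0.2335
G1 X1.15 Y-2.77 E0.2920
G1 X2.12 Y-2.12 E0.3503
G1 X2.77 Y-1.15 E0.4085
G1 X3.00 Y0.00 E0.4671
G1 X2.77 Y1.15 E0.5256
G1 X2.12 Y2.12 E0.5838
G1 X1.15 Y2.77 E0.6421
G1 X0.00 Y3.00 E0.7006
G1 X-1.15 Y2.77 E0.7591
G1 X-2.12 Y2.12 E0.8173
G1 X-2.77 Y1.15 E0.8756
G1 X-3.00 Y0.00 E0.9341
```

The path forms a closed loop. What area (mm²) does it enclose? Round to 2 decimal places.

27.54 mm²

Apply the shoelace formula to the sequence of (X, Y) vertices; enclosed area = 27.54 mm².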